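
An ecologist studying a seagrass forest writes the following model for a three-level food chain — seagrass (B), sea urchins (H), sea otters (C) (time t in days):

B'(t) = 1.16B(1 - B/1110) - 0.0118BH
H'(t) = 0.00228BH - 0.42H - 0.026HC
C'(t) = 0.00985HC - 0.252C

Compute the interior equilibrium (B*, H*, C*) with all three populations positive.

B* ≈ 821, H* ≈ 25.6, C* ≈ 55.9

From dC/dt = 0: 0.00985H* = 0.252, so H* = 25.6.
From dB/dt = 0: 1.16(1 - B*/1110) = 0.0118·25.6, giving B* = 1110·(1 - 0.26) = 821.
From dH/dt = 0: 0.00228·821 - 0.42 = 0.026C*, so C* = 1.45/0.026 = 55.9.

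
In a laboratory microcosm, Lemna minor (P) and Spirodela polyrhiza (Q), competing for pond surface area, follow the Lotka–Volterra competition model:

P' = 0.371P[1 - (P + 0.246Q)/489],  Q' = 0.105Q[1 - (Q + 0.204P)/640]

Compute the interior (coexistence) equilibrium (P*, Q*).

P* ≈ 349, Q* ≈ 569

Setting both brackets to zero gives the nullclines P + 0.246Q = 489 and 0.204P + Q = 640.
Substituting Q = 640 - 0.204P into the first: P(1 - 0.246·0.204) = 489 - 0.246·640.
So P* = 332/0.95 = 349, and then Q* = 640 - 0.204·349 = 569.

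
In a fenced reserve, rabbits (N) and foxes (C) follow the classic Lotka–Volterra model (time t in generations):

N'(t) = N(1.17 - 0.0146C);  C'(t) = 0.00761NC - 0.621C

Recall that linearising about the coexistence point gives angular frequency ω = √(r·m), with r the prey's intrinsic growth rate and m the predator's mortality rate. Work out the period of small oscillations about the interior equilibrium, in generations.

T ≈ 7.37 generations

Here r = 1.17 and m = 0.621, so r·m = 0.727.
ω = √0.727 = 0.852 per generation, hence T = 2π/ω ≈ 7.37 generations.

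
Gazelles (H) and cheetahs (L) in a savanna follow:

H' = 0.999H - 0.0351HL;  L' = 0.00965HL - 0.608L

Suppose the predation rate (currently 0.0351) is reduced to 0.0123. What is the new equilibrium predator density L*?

L* ≈ 81.2

At the interior fixed point, setting dH/dt = 0 with H > 0 fixes L* = (prey growth rate)/(HL coefficient) — independent of the other coefficients.
With the change, L* = 0.999/0.0123 = 81.2; it rises from 28.5.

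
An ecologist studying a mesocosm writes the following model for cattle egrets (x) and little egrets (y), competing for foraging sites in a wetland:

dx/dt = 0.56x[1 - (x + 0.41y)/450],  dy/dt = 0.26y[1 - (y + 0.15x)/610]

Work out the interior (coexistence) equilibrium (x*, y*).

Setting both brackets to zero gives the nullclines x + 0.41y = 450 and 0.15x + y = 610.
Substituting y = 610 - 0.15x into the first: x(1 - 0.41·0.15) = 450 - 0.41·610.
So x* = 200/0.939 = 213, and then y* = 610 - 0.15·213 = 578.

x* ≈ 213, y* ≈ 578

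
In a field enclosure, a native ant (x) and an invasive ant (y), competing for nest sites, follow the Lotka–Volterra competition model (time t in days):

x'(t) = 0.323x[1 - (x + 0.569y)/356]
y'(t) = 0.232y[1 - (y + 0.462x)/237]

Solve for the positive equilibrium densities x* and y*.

x* ≈ 300, y* ≈ 98.4

Setting both brackets to zero gives the nullclines x + 0.569y = 356 and 0.462x + y = 237.
Substituting y = 237 - 0.462x into the first: x(1 - 0.569·0.462) = 356 - 0.569·237.
So x* = 221/0.737 = 300, and then y* = 237 - 0.462·300 = 98.4.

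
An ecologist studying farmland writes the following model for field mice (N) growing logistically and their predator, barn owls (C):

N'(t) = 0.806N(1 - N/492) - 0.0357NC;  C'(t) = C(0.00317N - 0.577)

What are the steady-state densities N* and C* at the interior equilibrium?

N* ≈ 182, C* ≈ 14.2

From dC/dt = 0 with C > 0: 0.00317N* = 0.577, so N* = 182.
Substitute into dN/dt = 0: 0.806(1 - 182/492) = 0.0357C*.
The bracket is 0.63, giving C* = 0.508/0.0357 = 14.2.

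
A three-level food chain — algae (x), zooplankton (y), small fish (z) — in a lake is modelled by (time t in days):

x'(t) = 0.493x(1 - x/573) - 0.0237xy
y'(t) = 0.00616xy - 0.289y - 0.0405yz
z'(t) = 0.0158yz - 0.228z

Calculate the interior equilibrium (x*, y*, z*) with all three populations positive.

From dz/dt = 0: 0.0158y* = 0.228, so y* = 14.4.
From dx/dt = 0: 0.493(1 - x*/573) = 0.0237·14.4, giving x* = 573·(1 - 0.694) = 176.
From dy/dt = 0: 0.00616·176 - 0.289 = 0.0405z*, so z* = 0.792/0.0405 = 19.6.

x* ≈ 176, y* ≈ 14.4, z* ≈ 19.6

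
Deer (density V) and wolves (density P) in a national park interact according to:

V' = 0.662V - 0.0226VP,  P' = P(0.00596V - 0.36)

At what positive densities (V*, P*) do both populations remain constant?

Set dP/dt = 0 with P > 0: 0.00596V - 0.36 = 0, so V* = 0.36/0.00596 = 60.4.
Set dV/dt = 0 with V > 0: 0.662 - 0.0226P = 0, so P* = 0.662/0.0226 = 29.3.

V* ≈ 60.4, P* ≈ 29.3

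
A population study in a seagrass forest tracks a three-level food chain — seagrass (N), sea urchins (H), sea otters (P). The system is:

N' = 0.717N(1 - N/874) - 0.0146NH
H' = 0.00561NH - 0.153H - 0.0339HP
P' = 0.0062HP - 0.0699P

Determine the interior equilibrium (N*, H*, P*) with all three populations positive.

N* ≈ 673, H* ≈ 11.3, P* ≈ 107

From dP/dt = 0: 0.0062H* = 0.0699, so H* = 11.3.
From dN/dt = 0: 0.717(1 - N*/874) = 0.0146·11.3, giving N* = 874·(1 - 0.23) = 673.
From dH/dt = 0: 0.00561·673 - 0.153 = 0.0339P*, so P* = 3.62/0.0339 = 107.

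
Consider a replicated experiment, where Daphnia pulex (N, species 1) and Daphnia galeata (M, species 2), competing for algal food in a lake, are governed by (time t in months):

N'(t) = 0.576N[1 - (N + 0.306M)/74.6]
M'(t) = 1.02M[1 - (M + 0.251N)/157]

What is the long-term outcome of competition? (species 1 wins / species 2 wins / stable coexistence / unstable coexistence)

Compare the nullcline intercepts: K1/α12 = 74.6/0.306 = 244 > K2 = 157; K2/α21 = 157/0.251 = 625 > K1 = 74.6.
Since both inequalities hold, each species can invade when rare, so the interior equilibrium is stable.

stable coexistence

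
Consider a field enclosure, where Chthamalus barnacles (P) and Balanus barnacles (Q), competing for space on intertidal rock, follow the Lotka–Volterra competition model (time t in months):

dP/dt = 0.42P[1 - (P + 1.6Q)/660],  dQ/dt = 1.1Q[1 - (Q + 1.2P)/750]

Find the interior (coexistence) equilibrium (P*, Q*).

Setting both brackets to zero gives the nullclines P + 1.6Q = 660 and 1.2P + Q = 750.
Substituting Q = 750 - 1.2P into the first: P(1 - 1.6·1.2) = 660 - 1.6·750.
So P* = -540/-0.92 = 587, and then Q* = 750 - 1.2·587 = 45.7.

P* ≈ 587, Q* ≈ 45.7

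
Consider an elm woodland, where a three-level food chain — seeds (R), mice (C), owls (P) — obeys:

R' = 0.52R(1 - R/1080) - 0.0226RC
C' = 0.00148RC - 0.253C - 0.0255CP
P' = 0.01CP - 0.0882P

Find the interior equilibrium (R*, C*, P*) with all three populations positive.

R* ≈ 666, C* ≈ 8.82, P* ≈ 28.7

From dP/dt = 0: 0.01C* = 0.0882, so C* = 8.82.
From dR/dt = 0: 0.52(1 - R*/1080) = 0.0226·8.82, giving R* = 1080·(1 - 0.383) = 666.
From dC/dt = 0: 0.00148·666 - 0.253 = 0.0255P*, so P* = 0.733/0.0255 = 28.7.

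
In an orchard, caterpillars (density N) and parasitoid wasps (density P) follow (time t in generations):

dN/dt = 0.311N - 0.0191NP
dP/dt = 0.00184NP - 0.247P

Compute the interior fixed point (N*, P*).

N* ≈ 134, P* ≈ 16.3

Set dP/dt = 0 with P > 0: 0.00184N - 0.247 = 0, so N* = 0.247/0.00184 = 134.
Set dN/dt = 0 with N > 0: 0.311 - 0.0191P = 0, so P* = 0.311/0.0191 = 16.3.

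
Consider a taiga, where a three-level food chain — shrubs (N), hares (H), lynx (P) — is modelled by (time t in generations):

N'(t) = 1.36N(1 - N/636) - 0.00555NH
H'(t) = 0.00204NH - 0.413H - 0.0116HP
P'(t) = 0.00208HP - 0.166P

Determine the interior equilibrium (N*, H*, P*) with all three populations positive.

N* ≈ 429, H* ≈ 79.8, P* ≈ 39.8

From dP/dt = 0: 0.00208H* = 0.166, so H* = 79.8.
From dN/dt = 0: 1.36(1 - N*/636) = 0.00555·79.8, giving N* = 636·(1 - 0.326) = 429.
From dH/dt = 0: 0.00204·429 - 0.413 = 0.0116P*, so P* = 0.462/0.0116 = 39.8.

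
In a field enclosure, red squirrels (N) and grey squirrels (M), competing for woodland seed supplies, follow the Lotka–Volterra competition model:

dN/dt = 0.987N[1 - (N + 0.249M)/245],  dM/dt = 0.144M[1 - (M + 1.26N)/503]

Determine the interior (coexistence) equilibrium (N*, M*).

Setting both brackets to zero gives the nullclines N + 0.249M = 245 and 1.26N + M = 503.
Substituting M = 503 - 1.26N into the first: N(1 - 0.249·1.26) = 245 - 0.249·503.
So N* = 120/0.686 = 175, and then M* = 503 - 1.26·175 = 283.

N* ≈ 175, M* ≈ 283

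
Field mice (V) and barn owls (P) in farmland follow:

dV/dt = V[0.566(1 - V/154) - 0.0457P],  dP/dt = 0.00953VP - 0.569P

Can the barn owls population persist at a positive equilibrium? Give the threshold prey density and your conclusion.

The predator equation gives dP/dt > 0 only when V > 0.569/0.00953 = 59.7.
Without the predator, V → K = 154. Since 154 > 59.7, the predator can invade and persist.

Threshold V = 59.7; K > 59.7, so yes, the predator persists.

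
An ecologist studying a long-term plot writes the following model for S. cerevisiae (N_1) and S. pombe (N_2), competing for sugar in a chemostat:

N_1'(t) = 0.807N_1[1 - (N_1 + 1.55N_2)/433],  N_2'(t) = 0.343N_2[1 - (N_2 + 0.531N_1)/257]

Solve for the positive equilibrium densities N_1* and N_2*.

Setting both brackets to zero gives the nullclines N_1 + 1.55N_2 = 433 and 0.531N_1 + N_2 = 257.
Substituting N_2 = 257 - 0.531N_1 into the first: N_1(1 - 1.55·0.531) = 433 - 1.55·257.
So N_1* = 34.6/0.177 = 196, and then N_2* = 257 - 0.531·196 = 153.

N_1* ≈ 196, N_2* ≈ 153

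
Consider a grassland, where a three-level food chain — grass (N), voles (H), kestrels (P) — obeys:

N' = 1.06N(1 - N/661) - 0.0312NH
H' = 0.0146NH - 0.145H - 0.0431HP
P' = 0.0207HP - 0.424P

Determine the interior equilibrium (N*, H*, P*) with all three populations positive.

From dP/dt = 0: 0.0207H* = 0.424, so H* = 20.5.
From dN/dt = 0: 1.06(1 - N*/661) = 0.0312·20.5, giving N* = 661·(1 - 0.603) = 262.
From dH/dt = 0: 0.0146·262 - 0.145 = 0.0431P*, so P* = 3.69/0.0431 = 85.6.

N* ≈ 262, H* ≈ 20.5, P* ≈ 85.6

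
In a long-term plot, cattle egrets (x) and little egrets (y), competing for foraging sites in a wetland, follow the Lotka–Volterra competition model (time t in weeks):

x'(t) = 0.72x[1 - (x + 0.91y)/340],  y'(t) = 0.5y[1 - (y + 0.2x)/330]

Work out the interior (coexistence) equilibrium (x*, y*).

Setting both brackets to zero gives the nullclines x + 0.91y = 340 and 0.2x + y = 330.
Substituting y = 330 - 0.2x into the first: x(1 - 0.91·0.2) = 340 - 0.91·330.
So x* = 39.7/0.818 = 48.5, and then y* = 330 - 0.2·48.5 = 320.

x* ≈ 48.5, y* ≈ 320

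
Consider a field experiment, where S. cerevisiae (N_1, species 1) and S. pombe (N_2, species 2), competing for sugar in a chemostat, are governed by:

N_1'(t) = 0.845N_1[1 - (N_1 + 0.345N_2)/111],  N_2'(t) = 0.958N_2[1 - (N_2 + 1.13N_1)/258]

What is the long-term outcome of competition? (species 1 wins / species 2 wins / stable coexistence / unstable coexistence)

stable coexistence

Compare the nullcline intercepts: K1/α12 = 111/0.345 = 322 > K2 = 258; K2/α21 = 258/1.13 = 228 > K1 = 111.
Since both inequalities hold, each species can invade when rare, so the interior equilibrium is stable.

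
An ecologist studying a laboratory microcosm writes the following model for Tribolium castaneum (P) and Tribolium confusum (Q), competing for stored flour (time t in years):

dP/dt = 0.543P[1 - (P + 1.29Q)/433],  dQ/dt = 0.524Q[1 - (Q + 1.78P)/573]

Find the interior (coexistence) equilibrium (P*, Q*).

P* ≈ 236, Q* ≈ 153

Setting both brackets to zero gives the nullclines P + 1.29Q = 433 and 1.78P + Q = 573.
Substituting Q = 573 - 1.78P into the first: P(1 - 1.29·1.78) = 433 - 1.29·573.
So P* = -306/-1.3 = 236, and then Q* = 573 - 1.78·236 = 153.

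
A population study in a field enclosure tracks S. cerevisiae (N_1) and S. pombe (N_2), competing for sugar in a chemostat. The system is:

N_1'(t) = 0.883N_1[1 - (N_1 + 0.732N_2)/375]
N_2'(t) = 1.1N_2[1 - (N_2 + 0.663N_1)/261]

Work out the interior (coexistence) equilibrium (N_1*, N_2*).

Setting both brackets to zero gives the nullclines N_1 + 0.732N_2 = 375 and 0.663N_1 + N_2 = 261.
Substituting N_2 = 261 - 0.663N_1 into the first: N_1(1 - 0.732·0.663) = 375 - 0.732·261.
So N_1* = 184/0.515 = 357, and then N_2* = 261 - 0.663·357 = 24.

N_1* ≈ 357, N_2* ≈ 24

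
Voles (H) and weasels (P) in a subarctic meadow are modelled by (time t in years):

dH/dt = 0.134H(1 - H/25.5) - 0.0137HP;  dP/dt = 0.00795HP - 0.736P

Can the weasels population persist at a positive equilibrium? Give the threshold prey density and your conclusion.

The predator equation gives dP/dt > 0 only when H > 0.736/0.00795 = 92.6.
Without the predator, H → K = 25.5. Since 25.5 < 92.6, the predator cannot invade.

Threshold H = 92.6; K < 92.6, so no, the predator goes extinct.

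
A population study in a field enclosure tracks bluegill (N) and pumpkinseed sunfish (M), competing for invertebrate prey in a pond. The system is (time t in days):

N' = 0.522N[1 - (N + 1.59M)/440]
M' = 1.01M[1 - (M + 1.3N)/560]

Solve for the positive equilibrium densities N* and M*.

N* ≈ 422, M* ≈ 11.2

Setting both brackets to zero gives the nullclines N + 1.59M = 440 and 1.3N + M = 560.
Substituting M = 560 - 1.3N into the first: N(1 - 1.59·1.3) = 440 - 1.59·560.
So N* = -450/-1.07 = 422, and then M* = 560 - 1.3·422 = 11.2.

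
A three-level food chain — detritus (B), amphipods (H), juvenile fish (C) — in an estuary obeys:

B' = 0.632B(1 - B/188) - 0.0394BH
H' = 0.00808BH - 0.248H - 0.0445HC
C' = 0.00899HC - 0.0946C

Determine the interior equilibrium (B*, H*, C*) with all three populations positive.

From dC/dt = 0: 0.00899H* = 0.0946, so H* = 10.5.
From dB/dt = 0: 0.632(1 - B*/188) = 0.0394·10.5, giving B* = 188·(1 - 0.656) = 64.7.
From dH/dt = 0: 0.00808·64.7 - 0.248 = 0.0445C*, so C* = 0.275/0.0445 = 6.17.

B* ≈ 64.7, H* ≈ 10.5, C* ≈ 6.17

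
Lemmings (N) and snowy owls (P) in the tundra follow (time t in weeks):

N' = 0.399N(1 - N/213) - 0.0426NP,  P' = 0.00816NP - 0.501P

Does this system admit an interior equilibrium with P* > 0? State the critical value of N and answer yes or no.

Threshold N = 61.4; K > 61.4, so yes, the predator persists.

The predator equation gives dP/dt > 0 only when N > 0.501/0.00816 = 61.4.
Without the predator, N → K = 213. Since 213 > 61.4, the predator can invade and persist.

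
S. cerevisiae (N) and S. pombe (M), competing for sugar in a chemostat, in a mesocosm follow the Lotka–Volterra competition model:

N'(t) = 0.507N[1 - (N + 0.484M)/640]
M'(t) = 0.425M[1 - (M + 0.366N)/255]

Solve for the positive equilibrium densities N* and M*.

N* ≈ 628, M* ≈ 25.2

Setting both brackets to zero gives the nullclines N + 0.484M = 640 and 0.366N + M = 255.
Substituting M = 255 - 0.366N into the first: N(1 - 0.484·0.366) = 640 - 0.484·255.
So N* = 517/0.823 = 628, and then M* = 255 - 0.366·628 = 25.2.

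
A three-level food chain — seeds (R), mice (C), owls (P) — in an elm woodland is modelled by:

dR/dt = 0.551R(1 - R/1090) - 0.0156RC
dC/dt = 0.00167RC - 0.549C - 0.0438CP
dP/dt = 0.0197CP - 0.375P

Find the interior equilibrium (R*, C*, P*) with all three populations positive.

From dP/dt = 0: 0.0197C* = 0.375, so C* = 19.
From dR/dt = 0: 0.551(1 - R*/1090) = 0.0156·19, giving R* = 1090·(1 - 0.539) = 503.
From dC/dt = 0: 0.00167·503 - 0.549 = 0.0438P*, so P* = 0.29/0.0438 = 6.63.

R* ≈ 503, C* ≈ 19, P* ≈ 6.63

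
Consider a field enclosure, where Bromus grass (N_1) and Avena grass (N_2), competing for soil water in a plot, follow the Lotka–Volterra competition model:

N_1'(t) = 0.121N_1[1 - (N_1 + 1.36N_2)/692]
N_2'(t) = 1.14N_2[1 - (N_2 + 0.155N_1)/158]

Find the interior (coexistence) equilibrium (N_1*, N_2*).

Setting both brackets to zero gives the nullclines N_1 + 1.36N_2 = 692 and 0.155N_1 + N_2 = 158.
Substituting N_2 = 158 - 0.155N_1 into the first: N_1(1 - 1.36·0.155) = 692 - 1.36·158.
So N_1* = 477/0.789 = 605, and then N_2* = 158 - 0.155·605 = 64.3.

N_1* ≈ 605, N_2* ≈ 64.3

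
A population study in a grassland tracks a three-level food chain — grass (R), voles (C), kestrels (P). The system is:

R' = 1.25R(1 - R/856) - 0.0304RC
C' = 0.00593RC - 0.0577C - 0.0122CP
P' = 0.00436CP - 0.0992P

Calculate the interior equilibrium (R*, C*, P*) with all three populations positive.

R* ≈ 382, C* ≈ 22.8, P* ≈ 181

From dP/dt = 0: 0.00436C* = 0.0992, so C* = 22.8.
From dR/dt = 0: 1.25(1 - R*/856) = 0.0304·22.8, giving R* = 856·(1 - 0.553) = 382.
From dC/dt = 0: 0.00593·382 - 0.0577 = 0.0122P*, so P* = 2.21/0.0122 = 181.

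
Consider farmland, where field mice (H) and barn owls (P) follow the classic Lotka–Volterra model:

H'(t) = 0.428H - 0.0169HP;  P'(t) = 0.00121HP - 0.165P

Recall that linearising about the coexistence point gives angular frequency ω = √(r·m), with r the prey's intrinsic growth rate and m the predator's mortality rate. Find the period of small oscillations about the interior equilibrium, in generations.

T ≈ 23.6 generations

Here r = 0.428 and m = 0.165, so r·m = 0.0706.
ω = √0.0706 = 0.266 per generation, hence T = 2π/ω ≈ 23.6 generations.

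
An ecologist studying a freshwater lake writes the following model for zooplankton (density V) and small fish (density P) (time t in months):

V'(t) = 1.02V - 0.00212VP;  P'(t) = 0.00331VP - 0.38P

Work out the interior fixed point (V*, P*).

V* ≈ 115, P* ≈ 481

Set dP/dt = 0 with P > 0: 0.00331V - 0.38 = 0, so V* = 0.38/0.00331 = 115.
Set dV/dt = 0 with V > 0: 1.02 - 0.00212P = 0, so P* = 1.02/0.00212 = 481.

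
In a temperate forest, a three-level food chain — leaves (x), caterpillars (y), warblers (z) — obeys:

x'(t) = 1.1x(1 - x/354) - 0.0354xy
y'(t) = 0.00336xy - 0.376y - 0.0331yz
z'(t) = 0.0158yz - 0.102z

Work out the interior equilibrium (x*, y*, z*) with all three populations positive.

x* ≈ 280, y* ≈ 6.46, z* ≈ 17.1

From dz/dt = 0: 0.0158y* = 0.102, so y* = 6.46.
From dx/dt = 0: 1.1(1 - x*/354) = 0.0354·6.46, giving x* = 354·(1 - 0.208) = 280.
From dy/dt = 0: 0.00336·280 - 0.376 = 0.0331z*, so z* = 0.566/0.0331 = 17.1.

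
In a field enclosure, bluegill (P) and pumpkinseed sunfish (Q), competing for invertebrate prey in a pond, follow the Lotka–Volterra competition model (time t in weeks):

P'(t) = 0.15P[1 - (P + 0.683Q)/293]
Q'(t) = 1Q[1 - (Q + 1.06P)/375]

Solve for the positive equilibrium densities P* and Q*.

Setting both brackets to zero gives the nullclines P + 0.683Q = 293 and 1.06P + Q = 375.
Substituting Q = 375 - 1.06P into the first: P(1 - 0.683·1.06) = 293 - 0.683·375.
So P* = 36.9/0.276 = 134, and then Q* = 375 - 1.06·134 = 233.

P* ≈ 134, Q* ≈ 233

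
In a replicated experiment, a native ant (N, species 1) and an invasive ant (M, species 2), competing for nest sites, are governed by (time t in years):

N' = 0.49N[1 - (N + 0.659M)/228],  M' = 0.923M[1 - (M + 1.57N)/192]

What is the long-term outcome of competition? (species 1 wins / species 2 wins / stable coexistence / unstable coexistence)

species 1 excludes species 2

Compare the nullcline intercepts: K1/α12 = 228/0.659 = 346 > K2 = 192; K2/α21 = 192/1.57 = 122 < K1 = 228.
Since the inequalities point opposite ways, species 1 can invade but species 2 cannot.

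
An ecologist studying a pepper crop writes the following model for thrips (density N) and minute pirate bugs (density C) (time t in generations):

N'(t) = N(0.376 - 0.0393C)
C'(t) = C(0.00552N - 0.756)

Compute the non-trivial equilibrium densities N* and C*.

Set dC/dt = 0 with C > 0: 0.00552N - 0.756 = 0, so N* = 0.756/0.00552 = 137.
Set dN/dt = 0 with N > 0: 0.376 - 0.0393C = 0, so C* = 0.376/0.0393 = 9.57.

N* ≈ 137, C* ≈ 9.57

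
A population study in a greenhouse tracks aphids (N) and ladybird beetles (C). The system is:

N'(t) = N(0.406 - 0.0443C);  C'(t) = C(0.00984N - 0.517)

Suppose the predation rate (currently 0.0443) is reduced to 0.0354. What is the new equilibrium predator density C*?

At the interior fixed point, setting dN/dt = 0 with N > 0 fixes C* = (prey growth rate)/(NC coefficient) — independent of the other coefficients.
With the change, C* = 0.406/0.0354 = 11.5; it rises from 9.16.

C* ≈ 11.5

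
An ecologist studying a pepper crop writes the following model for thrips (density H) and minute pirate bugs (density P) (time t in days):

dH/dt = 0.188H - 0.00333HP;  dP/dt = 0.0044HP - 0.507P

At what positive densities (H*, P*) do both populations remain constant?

Set dP/dt = 0 with P > 0: 0.0044H - 0.507 = 0, so H* = 0.507/0.0044 = 115.
Set dH/dt = 0 with H > 0: 0.188 - 0.00333P = 0, so P* = 0.188/0.00333 = 56.5.

H* ≈ 115, P* ≈ 56.5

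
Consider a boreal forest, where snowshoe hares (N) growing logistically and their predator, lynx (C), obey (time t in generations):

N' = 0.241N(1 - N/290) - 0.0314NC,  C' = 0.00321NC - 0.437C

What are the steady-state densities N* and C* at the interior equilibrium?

N* ≈ 136, C* ≈ 4.07

From dC/dt = 0 with C > 0: 0.00321N* = 0.437, so N* = 136.
Substitute into dN/dt = 0: 0.241(1 - 136/290) = 0.0314C*.
The bracket is 0.531, giving C* = 0.128/0.0314 = 4.07.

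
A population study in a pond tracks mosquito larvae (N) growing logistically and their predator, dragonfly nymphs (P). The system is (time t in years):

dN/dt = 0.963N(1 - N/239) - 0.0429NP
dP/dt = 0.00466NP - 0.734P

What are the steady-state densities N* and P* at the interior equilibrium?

From dP/dt = 0 with P > 0: 0.00466N* = 0.734, so N* = 158.
Substitute into dN/dt = 0: 0.963(1 - 158/239) = 0.0429P*.
The bracket is 0.341, giving P* = 0.328/0.0429 = 7.65.

N* ≈ 158, P* ≈ 7.65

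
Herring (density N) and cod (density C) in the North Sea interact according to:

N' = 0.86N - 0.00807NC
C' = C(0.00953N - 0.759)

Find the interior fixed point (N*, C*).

Set dC/dt = 0 with C > 0: 0.00953N - 0.759 = 0, so N* = 0.759/0.00953 = 79.6.
Set dN/dt = 0 with N > 0: 0.86 - 0.00807C = 0, so C* = 0.86/0.00807 = 107.

N* ≈ 79.6, C* ≈ 107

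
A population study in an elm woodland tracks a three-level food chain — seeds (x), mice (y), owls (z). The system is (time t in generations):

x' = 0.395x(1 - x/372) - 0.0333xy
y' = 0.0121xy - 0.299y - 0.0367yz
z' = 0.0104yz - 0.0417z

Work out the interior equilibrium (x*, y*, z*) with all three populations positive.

From dz/dt = 0: 0.0104y* = 0.0417, so y* = 4.01.
From dx/dt = 0: 0.395(1 - x*/372) = 0.0333·4.01, giving x* = 372·(1 - 0.338) = 246.
From dy/dt = 0: 0.0121·246 - 0.299 = 0.0367z*, so z* = 2.68/0.0367 = 73.

x* ≈ 246, y* ≈ 4.01, z* ≈ 73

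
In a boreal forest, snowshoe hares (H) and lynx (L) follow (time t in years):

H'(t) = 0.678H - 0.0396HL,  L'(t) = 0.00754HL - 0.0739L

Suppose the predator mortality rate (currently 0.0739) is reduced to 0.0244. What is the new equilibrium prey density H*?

At the interior fixed point, setting dL/dt = 0 with L > 0 fixes H* = (predator death rate)/(HL coefficient) — independent of the other coefficients.
With the change, H* = 0.0244/0.00754 = 3.24; it falls from 9.8.

H* ≈ 3.24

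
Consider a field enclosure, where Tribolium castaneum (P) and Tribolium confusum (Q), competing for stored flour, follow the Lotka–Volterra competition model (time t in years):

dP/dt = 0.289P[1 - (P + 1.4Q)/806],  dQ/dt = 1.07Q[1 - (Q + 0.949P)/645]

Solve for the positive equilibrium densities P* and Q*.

Setting both brackets to zero gives the nullclines P + 1.4Q = 806 and 0.949P + Q = 645.
Substituting Q = 645 - 0.949P into the first: P(1 - 1.4·0.949) = 806 - 1.4·645.
So P* = -97/-0.329 = 295, and then Q* = 645 - 0.949·295 = 365.

P* ≈ 295, Q* ≈ 365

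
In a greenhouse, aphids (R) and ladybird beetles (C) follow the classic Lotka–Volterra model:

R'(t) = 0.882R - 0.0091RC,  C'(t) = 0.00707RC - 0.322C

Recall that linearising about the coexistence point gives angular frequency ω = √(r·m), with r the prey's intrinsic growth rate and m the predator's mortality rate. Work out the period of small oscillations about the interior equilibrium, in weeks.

T ≈ 11.8 weeks

Here r = 0.882 and m = 0.322, so r·m = 0.284.
ω = √0.284 = 0.533 per week, hence T = 2π/ω ≈ 11.8 weeks.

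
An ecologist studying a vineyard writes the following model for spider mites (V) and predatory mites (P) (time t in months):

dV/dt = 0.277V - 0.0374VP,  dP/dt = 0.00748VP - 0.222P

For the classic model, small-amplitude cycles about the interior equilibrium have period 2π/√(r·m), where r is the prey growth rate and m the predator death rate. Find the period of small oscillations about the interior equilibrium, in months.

T ≈ 25.3 months

Here r = 0.277 and m = 0.222, so r·m = 0.0615.
ω = √0.0615 = 0.248 per month, hence T = 2π/ω ≈ 25.3 months.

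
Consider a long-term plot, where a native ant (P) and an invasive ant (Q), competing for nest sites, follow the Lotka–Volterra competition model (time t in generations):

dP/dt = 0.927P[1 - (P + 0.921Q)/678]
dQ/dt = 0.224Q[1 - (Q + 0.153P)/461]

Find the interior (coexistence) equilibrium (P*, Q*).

Setting both brackets to zero gives the nullclines P + 0.921Q = 678 and 0.153P + Q = 461.
Substituting Q = 461 - 0.153P into the first: P(1 - 0.921·0.153) = 678 - 0.921·461.
So P* = 253/0.859 = 295, and then Q* = 461 - 0.153·295 = 416.

P* ≈ 295, Q* ≈ 416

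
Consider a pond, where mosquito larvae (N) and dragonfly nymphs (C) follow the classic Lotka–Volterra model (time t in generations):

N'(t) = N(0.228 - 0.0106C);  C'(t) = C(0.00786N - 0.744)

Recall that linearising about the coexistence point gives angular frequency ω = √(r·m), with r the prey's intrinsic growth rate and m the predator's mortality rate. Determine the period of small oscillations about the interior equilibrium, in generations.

Here r = 0.228 and m = 0.744, so r·m = 0.17.
ω = √0.17 = 0.412 per generation, hence T = 2π/ω ≈ 15.3 generations.

T ≈ 15.3 generations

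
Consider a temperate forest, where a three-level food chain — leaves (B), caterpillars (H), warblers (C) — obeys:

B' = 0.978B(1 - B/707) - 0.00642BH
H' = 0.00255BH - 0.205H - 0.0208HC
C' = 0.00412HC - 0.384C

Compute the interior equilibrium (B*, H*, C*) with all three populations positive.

From dC/dt = 0: 0.00412H* = 0.384, so H* = 93.2.
From dB/dt = 0: 0.978(1 - B*/707) = 0.00642·93.2, giving B* = 707·(1 - 0.612) = 274.
From dH/dt = 0: 0.00255·274 - 0.205 = 0.0208C*, so C* = 0.495/0.0208 = 23.8.

B* ≈ 274, H* ≈ 93.2, C* ≈ 23.8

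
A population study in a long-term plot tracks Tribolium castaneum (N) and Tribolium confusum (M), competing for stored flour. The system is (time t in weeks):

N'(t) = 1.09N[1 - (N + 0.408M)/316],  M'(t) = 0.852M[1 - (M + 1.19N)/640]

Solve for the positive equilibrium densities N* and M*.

Setting both brackets to zero gives the nullclines N + 0.408M = 316 and 1.19N + M = 640.
Substituting M = 640 - 1.19N into the first: N(1 - 0.408·1.19) = 316 - 0.408·640.
So N* = 54.9/0.514 = 107, and then M* = 640 - 1.19·107 = 513.

N* ≈ 107, M* ≈ 513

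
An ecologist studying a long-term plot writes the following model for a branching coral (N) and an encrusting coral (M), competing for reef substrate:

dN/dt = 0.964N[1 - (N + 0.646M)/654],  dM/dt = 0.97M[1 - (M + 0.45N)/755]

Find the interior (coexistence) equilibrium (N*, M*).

Setting both brackets to zero gives the nullclines N + 0.646M = 654 and 0.45N + M = 755.
Substituting M = 755 - 0.45N into the first: N(1 - 0.646·0.45) = 654 - 0.646·755.
So N* = 166/0.709 = 234, and then M* = 755 - 0.45·234 = 650.

N* ≈ 234, M* ≈ 650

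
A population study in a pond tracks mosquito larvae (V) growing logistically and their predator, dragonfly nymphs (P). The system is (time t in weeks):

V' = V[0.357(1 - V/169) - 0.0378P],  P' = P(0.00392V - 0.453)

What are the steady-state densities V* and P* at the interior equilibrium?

From dP/dt = 0 with P > 0: 0.00392V* = 0.453, so V* = 116.
Substitute into dV/dt = 0: 0.357(1 - 116/169) = 0.0378P*.
The bracket is 0.316, giving P* = 0.113/0.0378 = 2.99.

V* ≈ 116, P* ≈ 2.99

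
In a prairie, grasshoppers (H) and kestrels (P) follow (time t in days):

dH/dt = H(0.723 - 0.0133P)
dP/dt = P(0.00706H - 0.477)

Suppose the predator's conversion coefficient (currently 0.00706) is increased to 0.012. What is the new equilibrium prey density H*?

H* ≈ 39.8

At the interior fixed point, setting dP/dt = 0 with P > 0 fixes H* = (predator death rate)/(HP coefficient) — independent of the other coefficients.
With the change, H* = 0.477/0.012 = 39.8; it falls from 67.6.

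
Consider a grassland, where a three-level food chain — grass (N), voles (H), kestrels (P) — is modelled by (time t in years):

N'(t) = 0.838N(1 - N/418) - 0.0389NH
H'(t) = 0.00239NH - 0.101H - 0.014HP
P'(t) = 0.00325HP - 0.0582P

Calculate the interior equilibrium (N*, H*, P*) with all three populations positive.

From dP/dt = 0: 0.00325H* = 0.0582, so H* = 17.9.
From dN/dt = 0: 0.838(1 - N*/418) = 0.0389·17.9, giving N* = 418·(1 - 0.831) = 70.5.
From dH/dt = 0: 0.00239·70.5 - 0.101 = 0.014P*, so P* = 0.0676/0.014 = 4.83.

N* ≈ 70.5, H* ≈ 17.9, P* ≈ 4.83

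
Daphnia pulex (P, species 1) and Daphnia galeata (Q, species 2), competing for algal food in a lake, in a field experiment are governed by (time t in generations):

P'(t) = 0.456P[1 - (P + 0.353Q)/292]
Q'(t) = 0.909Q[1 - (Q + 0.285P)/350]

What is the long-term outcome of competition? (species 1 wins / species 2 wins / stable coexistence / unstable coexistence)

stable coexistence

Compare the nullcline intercepts: K1/α12 = 292/0.353 = 827 > K2 = 350; K2/α21 = 350/0.285 = 1230 > K1 = 292.
Since both inequalities hold, each species can invade when rare, so the interior equilibrium is stable.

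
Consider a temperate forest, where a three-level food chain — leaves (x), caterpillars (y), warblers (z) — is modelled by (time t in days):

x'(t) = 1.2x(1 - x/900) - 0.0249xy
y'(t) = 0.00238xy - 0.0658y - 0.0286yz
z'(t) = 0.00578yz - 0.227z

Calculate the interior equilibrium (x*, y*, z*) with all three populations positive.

From dz/dt = 0: 0.00578y* = 0.227, so y* = 39.3.
From dx/dt = 0: 1.2(1 - x*/900) = 0.0249·39.3, giving x* = 900·(1 - 0.815) = 167.
From dy/dt = 0: 0.00238·167 - 0.0658 = 0.0286z*, so z* = 0.331/0.0286 = 11.6.

x* ≈ 167, y* ≈ 39.3, z* ≈ 11.6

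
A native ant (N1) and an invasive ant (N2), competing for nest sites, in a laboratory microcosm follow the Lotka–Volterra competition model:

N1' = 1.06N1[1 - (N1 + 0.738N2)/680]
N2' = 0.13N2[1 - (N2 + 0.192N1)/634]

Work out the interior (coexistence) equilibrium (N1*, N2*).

N1* ≈ 247, N2* ≈ 587

Setting both brackets to zero gives the nullclines N1 + 0.738N2 = 680 and 0.192N1 + N2 = 634.
Substituting N2 = 634 - 0.192N1 into the first: N1(1 - 0.738·0.192) = 680 - 0.738·634.
So N1* = 212/0.858 = 247, and then N2* = 634 - 0.192·247 = 587.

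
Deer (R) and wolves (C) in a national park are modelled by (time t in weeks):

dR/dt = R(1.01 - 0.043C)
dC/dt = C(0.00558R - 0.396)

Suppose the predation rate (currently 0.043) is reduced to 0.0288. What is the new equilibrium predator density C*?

At the interior fixed point, setting dR/dt = 0 with R > 0 fixes C* = (prey growth rate)/(RC coefficient) — independent of the other coefficients.
With the change, C* = 1.01/0.0288 = 35.1; it rises from 23.5.

C* ≈ 35.1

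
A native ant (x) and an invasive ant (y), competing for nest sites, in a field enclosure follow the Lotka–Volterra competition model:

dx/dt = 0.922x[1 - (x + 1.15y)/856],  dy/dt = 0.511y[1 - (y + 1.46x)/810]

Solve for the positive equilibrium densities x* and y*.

x* ≈ 111, y* ≈ 648

Setting both brackets to zero gives the nullclines x + 1.15y = 856 and 1.46x + y = 810.
Substituting y = 810 - 1.46x into the first: x(1 - 1.15·1.46) = 856 - 1.15·810.
So x* = -75.5/-0.679 = 111, and then y* = 810 - 1.46·111 = 648.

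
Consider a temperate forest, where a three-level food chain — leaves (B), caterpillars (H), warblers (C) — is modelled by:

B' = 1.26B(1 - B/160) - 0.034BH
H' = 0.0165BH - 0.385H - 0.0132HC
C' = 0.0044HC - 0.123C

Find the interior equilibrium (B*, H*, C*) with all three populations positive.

B* ≈ 39.3, H* ≈ 28, C* ≈ 20

From dC/dt = 0: 0.0044H* = 0.123, so H* = 28.
From dB/dt = 0: 1.26(1 - B*/160) = 0.034·28, giving B* = 160·(1 - 0.754) = 39.3.
From dH/dt = 0: 0.0165·39.3 - 0.385 = 0.0132C*, so C* = 0.264/0.0132 = 20.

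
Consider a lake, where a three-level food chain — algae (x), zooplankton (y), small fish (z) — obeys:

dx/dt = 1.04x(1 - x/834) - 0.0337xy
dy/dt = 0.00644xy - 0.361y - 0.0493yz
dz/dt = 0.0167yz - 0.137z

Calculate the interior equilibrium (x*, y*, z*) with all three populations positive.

x* ≈ 612, y* ≈ 8.2, z* ≈ 72.7

From dz/dt = 0: 0.0167y* = 0.137, so y* = 8.2.
From dx/dt = 0: 1.04(1 - x*/834) = 0.0337·8.2, giving x* = 834·(1 - 0.266) = 612.
From dy/dt = 0: 0.00644·612 - 0.361 = 0.0493z*, so z* = 3.58/0.0493 = 72.7.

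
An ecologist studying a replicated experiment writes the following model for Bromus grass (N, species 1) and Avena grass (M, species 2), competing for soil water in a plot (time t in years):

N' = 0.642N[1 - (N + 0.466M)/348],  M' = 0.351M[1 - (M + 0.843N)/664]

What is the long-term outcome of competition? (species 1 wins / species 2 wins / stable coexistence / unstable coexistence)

Compare the nullcline intercepts: K1/α12 = 348/0.466 = 747 > K2 = 664; K2/α21 = 664/0.843 = 788 > K1 = 348.
Since both inequalities hold, each species can invade when rare, so the interior equilibrium is stable.

stable coexistence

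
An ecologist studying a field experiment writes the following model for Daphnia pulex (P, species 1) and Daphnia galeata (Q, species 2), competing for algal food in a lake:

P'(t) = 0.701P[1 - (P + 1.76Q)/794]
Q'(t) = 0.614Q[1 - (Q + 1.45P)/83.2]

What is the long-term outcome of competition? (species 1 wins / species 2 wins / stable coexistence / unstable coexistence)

species 1 excludes species 2

Compare the nullcline intercepts: K1/α12 = 794/1.76 = 451 > K2 = 83.2; K2/α21 = 83.2/1.45 = 57.4 < K1 = 794.
Since the inequalities point opposite ways, species 1 can invade but species 2 cannot.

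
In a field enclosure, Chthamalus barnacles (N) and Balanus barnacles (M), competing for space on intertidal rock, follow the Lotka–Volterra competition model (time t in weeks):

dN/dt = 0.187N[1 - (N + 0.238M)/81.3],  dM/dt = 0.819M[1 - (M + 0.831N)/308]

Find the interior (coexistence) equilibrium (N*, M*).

N* ≈ 9.97, M* ≈ 300

Setting both brackets to zero gives the nullclines N + 0.238M = 81.3 and 0.831N + M = 308.
Substituting M = 308 - 0.831N into the first: N(1 - 0.238·0.831) = 81.3 - 0.238·308.
So N* = 8/0.802 = 9.97, and then M* = 308 - 0.831·9.97 = 300.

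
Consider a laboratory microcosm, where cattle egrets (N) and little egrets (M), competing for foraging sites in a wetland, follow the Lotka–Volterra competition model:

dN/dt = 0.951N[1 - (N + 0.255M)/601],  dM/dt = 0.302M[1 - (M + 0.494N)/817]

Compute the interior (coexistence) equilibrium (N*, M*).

Setting both brackets to zero gives the nullclines N + 0.255M = 601 and 0.494N + M = 817.
Substituting M = 817 - 0.494N into the first: N(1 - 0.255·0.494) = 601 - 0.255·817.
So N* = 393/0.874 = 449, and then M* = 817 - 0.494·449 = 595.

N* ≈ 449, M* ≈ 595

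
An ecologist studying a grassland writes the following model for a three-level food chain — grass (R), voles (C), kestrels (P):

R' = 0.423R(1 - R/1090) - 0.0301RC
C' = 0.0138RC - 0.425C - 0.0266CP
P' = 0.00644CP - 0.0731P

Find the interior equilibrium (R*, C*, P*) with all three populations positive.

From dP/dt = 0: 0.00644C* = 0.0731, so C* = 11.4.
From dR/dt = 0: 0.423(1 - R*/1090) = 0.0301·11.4, giving R* = 1090·(1 - 0.808) = 210.
From dC/dt = 0: 0.0138·210 - 0.425 = 0.0266P*, so P* = 2.47/0.0266 = 92.8.

R* ≈ 210, C* ≈ 11.4, P* ≈ 92.8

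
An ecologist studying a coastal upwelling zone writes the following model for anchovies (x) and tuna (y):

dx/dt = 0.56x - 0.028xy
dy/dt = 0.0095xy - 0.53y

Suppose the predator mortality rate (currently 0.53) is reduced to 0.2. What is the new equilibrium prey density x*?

At the interior fixed point, setting dy/dt = 0 with y > 0 fixes x* = (predator death rate)/(xy coefficient) — independent of the other coefficients.
With the change, x* = 0.2/0.0095 = 21.1; it falls from 55.8.

x* ≈ 21.1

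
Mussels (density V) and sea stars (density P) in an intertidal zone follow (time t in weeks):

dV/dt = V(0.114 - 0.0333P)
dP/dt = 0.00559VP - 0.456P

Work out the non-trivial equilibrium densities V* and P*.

Set dP/dt = 0 with P > 0: 0.00559V - 0.456 = 0, so V* = 0.456/0.00559 = 81.6.
Set dV/dt = 0 with V > 0: 0.114 - 0.0333P = 0, so P* = 0.114/0.0333 = 3.42.

V* ≈ 81.6, P* ≈ 3.42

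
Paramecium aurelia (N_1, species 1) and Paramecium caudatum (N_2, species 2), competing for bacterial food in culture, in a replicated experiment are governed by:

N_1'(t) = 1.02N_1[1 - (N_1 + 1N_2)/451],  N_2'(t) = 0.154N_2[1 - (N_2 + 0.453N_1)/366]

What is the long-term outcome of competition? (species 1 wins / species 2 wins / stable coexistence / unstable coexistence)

Compare the nullcline intercepts: K1/α12 = 451/1 = 451 > K2 = 366; K2/α21 = 366/0.453 = 808 > K1 = 451.
Since both inequalities hold, each species can invade when rare, so the interior equilibrium is stable.

stable coexistence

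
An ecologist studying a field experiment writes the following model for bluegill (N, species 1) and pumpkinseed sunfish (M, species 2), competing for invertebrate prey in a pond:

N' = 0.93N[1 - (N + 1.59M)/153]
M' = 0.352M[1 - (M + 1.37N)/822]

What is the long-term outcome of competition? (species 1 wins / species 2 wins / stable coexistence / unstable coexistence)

species 2 excludes species 1

Compare the nullcline intercepts: K1/α12 = 153/1.59 = 96.2 < K2 = 822; K2/α21 = 822/1.37 = 600 > K1 = 153.
Since the inequalities point opposite ways, species 2 can invade but species 1 cannot.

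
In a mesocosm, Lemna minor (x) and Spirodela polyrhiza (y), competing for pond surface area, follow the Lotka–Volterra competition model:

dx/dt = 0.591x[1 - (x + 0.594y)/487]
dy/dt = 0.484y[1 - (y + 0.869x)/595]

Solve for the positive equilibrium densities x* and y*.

x* ≈ 276, y* ≈ 355

Setting both brackets to zero gives the nullclines x + 0.594y = 487 and 0.869x + y = 595.
Substituting y = 595 - 0.869x into the first: x(1 - 0.594·0.869) = 487 - 0.594·595.
So x* = 134/0.484 = 276, and then y* = 595 - 0.869·276 = 355.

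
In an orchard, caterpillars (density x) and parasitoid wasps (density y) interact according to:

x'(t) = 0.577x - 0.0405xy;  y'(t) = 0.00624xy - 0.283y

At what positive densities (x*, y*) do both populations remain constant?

x* ≈ 45.4, y* ≈ 14.2

Set dy/dt = 0 with y > 0: 0.00624x - 0.283 = 0, so x* = 0.283/0.00624 = 45.4.
Set dx/dt = 0 with x > 0: 0.577 - 0.0405y = 0, so y* = 0.577/0.0405 = 14.2.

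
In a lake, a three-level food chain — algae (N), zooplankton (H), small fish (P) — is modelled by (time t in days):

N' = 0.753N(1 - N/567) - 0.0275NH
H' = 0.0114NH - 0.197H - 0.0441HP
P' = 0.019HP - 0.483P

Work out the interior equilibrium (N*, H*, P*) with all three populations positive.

N* ≈ 40.6, H* ≈ 25.4, P* ≈ 6.03

From dP/dt = 0: 0.019H* = 0.483, so H* = 25.4.
From dN/dt = 0: 0.753(1 - N*/567) = 0.0275·25.4, giving N* = 567·(1 - 0.928) = 40.6.
From dH/dt = 0: 0.0114·40.6 - 0.197 = 0.0441P*, so P* = 0.266/0.0441 = 6.03.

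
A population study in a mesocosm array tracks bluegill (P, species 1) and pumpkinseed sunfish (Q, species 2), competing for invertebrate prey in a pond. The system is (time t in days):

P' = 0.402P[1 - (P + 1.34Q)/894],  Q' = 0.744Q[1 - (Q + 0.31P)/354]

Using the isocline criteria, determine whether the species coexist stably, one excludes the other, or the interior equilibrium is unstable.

Compare the nullcline intercepts: K1/α12 = 894/1.34 = 667 > K2 = 354; K2/α21 = 354/0.31 = 1140 > K1 = 894.
Since both inequalities hold, each species can invade when rare, so the interior equilibrium is stable.

stable coexistence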